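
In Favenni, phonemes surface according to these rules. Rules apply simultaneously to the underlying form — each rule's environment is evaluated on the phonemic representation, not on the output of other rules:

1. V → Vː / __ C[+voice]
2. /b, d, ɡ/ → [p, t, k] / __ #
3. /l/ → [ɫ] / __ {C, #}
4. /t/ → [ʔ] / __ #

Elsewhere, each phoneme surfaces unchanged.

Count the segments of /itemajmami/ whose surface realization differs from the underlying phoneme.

3

Segments that undergo a rule: /e/ → [eː] (rule 1); /a/ → [aː] (rule 1); /a/ → [aː] (rule 1).
All other segments surface unchanged.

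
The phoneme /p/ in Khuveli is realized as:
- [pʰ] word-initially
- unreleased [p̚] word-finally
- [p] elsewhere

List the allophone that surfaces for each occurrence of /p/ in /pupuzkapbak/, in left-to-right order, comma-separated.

[pʰ], [p], [p]

Occurrence 1 (position 1): word-initially → [pʰ].
Occurrence 2 (position 3): no conditioning environment matches → elsewhere allophone [p].
Occurrence 3 (position 8): no conditioning environment matches → elsewhere allophone [p].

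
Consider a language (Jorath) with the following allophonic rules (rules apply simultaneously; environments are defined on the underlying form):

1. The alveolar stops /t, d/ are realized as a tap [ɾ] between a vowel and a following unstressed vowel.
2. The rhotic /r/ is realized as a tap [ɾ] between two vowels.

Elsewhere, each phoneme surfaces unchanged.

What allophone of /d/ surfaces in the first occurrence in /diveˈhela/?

/d/ (word-initial) is in the target of rule 1 but the environment (between a vowel and a following unstressed vowel) is not met → [d].

[d]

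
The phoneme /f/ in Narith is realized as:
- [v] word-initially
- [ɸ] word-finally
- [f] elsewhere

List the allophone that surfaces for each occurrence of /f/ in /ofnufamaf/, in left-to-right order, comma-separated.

[f], [f], [ɸ]

Occurrence 1 (position 2): no conditioning environment matches → elsewhere allophone [f].
Occurrence 2 (position 5): no conditioning environment matches → elsewhere allophone [f].
Occurrence 3 (position 9): word-finally → [ɸ].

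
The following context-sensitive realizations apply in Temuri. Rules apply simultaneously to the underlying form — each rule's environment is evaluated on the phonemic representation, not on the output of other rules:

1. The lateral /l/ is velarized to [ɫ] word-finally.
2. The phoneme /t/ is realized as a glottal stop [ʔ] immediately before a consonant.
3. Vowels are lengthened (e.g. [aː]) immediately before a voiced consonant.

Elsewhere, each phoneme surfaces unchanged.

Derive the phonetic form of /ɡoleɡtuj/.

[ɡoːleːɡtuːj]

/o/ — between /ɡ/ and /l/, before a voiced consonant — surfaces as [oː] (rule 3).
/l/ — between /o/ and /e/; rule 1 does not apply here → [l].
/e/ meets the environment for rule 3 (before a voiced consonant) → [eː].
/t/ — between /ɡ/ and /u/; rule 2 does not apply here → [t].
/u/ — between /t/ and /j/, before a voiced consonant — surfaces as [uː] (rule 3).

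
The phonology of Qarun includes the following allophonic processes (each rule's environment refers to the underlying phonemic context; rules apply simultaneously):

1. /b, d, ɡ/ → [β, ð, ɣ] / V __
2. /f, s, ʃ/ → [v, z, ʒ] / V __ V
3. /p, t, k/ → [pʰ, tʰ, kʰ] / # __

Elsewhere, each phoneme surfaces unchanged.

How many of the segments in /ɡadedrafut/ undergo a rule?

3

Segments that undergo a rule: /d/ → [ð] (rule 1); /d/ → [ð] (rule 1); /f/ → [v] (rule 2).
All other segments surface unchanged.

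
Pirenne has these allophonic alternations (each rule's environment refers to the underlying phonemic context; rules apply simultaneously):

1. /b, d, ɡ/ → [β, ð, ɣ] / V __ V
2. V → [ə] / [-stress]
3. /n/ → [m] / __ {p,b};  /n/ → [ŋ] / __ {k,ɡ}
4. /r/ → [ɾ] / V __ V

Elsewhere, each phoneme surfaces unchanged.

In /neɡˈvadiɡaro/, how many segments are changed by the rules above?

Segments that undergo a rule: /e/ → [ə] (rule 2); /d/ → [ð] (rule 1); /i/ → [ə] (rule 2); /ɡ/ → [ɣ] (rule 1); /a/ → [ə] (rule 2); /r/ → [ɾ] (rule 4); /o/ → [ə] (rule 2).
All other segments surface unchanged.

7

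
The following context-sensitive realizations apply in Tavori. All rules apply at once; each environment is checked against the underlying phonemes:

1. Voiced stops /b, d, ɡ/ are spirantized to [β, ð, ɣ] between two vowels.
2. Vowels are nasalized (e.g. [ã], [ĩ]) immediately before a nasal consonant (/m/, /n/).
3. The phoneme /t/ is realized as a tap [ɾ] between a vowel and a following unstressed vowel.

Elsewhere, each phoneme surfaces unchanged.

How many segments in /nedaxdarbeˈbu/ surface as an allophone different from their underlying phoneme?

Segments that undergo a rule: /d/ → [ð] (rule 1); /b/ → [β] (rule 1).
All other segments surface unchanged.

2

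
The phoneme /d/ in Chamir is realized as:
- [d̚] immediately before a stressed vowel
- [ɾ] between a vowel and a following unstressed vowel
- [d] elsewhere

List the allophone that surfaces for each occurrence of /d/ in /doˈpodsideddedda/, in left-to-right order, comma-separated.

Occurrence 1 (position 1): no conditioning environment matches → elsewhere allophone [d].
Occurrence 2 (position 5): no conditioning environment matches → elsewhere allophone [d].
Occurrence 3 (position 8): between a vowel and a following unstressed vowel → [ɾ].
Occurrence 4 (position 10): no conditioning environment matches → elsewhere allophone [d].
Occurrence 5 (position 11): no conditioning environment matches → elsewhere allophone [d].
Occurrence 6 (position 13): no conditioning environment matches → elsewhere allophone [d].
Occurrence 7 (position 14): no conditioning environment matches → elsewhere allophone [d].

[d], [d], [ɾ], [d], [d], [d], [d]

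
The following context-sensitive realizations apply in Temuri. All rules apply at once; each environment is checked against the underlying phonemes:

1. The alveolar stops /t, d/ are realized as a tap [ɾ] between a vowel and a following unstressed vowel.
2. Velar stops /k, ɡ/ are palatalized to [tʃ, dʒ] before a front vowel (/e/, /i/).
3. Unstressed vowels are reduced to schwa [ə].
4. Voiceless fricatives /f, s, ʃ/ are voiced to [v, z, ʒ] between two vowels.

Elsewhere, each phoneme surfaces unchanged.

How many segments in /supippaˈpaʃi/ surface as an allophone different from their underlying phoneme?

Segments that undergo a rule: /u/ → [ə] (rule 3); /i/ → [ə] (rule 3); /a/ → [ə] (rule 3); /ʃ/ → [ʒ] (rule 4); /i/ → [ə] (rule 3).
All other segments surface unchanged.

5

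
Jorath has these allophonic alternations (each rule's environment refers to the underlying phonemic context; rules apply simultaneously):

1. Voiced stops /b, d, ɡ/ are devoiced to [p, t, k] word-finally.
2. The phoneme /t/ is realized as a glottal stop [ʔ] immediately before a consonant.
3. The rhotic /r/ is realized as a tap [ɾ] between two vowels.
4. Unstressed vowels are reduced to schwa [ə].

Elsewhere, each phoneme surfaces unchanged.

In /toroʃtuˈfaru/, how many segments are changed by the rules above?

6

Segments that undergo a rule: /o/ → [ə] (rule 4); /r/ → [ɾ] (rule 3); /o/ → [ə] (rule 4); /u/ → [ə] (rule 4); /r/ → [ɾ] (rule 3); /u/ → [ə] (rule 4).
All other segments surface unchanged.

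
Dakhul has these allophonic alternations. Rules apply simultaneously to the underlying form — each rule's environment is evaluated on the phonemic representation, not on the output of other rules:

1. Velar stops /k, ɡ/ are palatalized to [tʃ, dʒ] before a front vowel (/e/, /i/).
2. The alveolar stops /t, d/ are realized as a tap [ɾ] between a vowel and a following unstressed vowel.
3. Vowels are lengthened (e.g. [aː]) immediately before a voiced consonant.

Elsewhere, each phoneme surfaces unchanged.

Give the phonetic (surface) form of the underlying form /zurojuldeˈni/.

[zuːroːjuːldeːˈni]

/u/ (between /z/ and /r/): before a voiced consonant, so rule 3 applies → [uː].
/o/ — between /r/ and /j/, before a voiced consonant — surfaces as [oː] (rule 3).
/u/ meets the environment for rule 3 (before a voiced consonant) → [uː].
/d/ (between /l/ and /e/) fails the environment for rule 2, so it stays [d].
/e/ — between /d/ and /n/, before a voiced consonant — surfaces as [eː] (rule 3).
/i/ (word-final): rule 3 targets it, but not before a voiced consonant → unchanged [i].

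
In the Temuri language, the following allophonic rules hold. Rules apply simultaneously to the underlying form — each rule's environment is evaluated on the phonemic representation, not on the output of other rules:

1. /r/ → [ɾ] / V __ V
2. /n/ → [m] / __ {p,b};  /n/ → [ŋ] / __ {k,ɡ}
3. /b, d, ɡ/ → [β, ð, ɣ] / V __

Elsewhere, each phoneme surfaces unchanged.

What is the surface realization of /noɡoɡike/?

[noɣoɣike]

/n/ — word-initial; rule 2 does not apply here → [n].
/ɡ/ — between /o/ and /o/, immediately after a vowel — surfaces as [ɣ] (rule 3).
/ɡ/ (between /o/ and /i/) occurs immediately after a vowel → [ɣ] by rule 3.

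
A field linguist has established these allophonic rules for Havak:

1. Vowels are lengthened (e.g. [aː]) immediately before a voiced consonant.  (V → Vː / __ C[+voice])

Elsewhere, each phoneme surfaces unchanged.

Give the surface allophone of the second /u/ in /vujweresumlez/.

[uː]

/u/ (between /s/ and /m/) occurs before a voiced consonant → [uː] by rule 1.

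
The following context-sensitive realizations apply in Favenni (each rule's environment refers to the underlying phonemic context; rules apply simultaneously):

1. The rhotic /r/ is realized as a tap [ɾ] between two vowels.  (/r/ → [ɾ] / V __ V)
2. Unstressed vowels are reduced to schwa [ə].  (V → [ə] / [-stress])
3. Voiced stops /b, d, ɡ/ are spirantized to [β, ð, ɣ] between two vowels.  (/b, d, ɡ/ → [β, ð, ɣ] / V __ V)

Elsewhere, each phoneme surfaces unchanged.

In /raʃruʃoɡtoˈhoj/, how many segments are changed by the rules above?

Segments that undergo a rule: /a/ → [ə] (rule 2); /u/ → [ə] (rule 2); /o/ → [ə] (rule 2); /o/ → [ə] (rule 2).
All other segments surface unchanged.

4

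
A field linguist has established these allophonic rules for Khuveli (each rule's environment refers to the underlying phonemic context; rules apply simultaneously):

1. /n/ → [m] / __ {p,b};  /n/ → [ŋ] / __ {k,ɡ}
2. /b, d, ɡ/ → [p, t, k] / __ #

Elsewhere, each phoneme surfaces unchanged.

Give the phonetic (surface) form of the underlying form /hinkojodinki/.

/n/ (between /i/ and /k/) occurs before a labial or velar stop → [ŋ] by rule 1.
/d/ (between /o/ and /i/): rule 2 targets it, but not word-finally → unchanged [d].
Rule 1 applies to /n/ (between /i/ and /k/: before a labial or velar stop) → [ŋ].

[hiŋkojodiŋki]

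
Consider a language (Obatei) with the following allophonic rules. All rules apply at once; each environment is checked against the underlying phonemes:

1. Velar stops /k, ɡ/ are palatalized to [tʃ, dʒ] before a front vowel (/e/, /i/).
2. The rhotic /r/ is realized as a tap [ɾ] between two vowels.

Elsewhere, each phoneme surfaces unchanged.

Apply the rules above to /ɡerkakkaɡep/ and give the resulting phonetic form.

[dʒerkakkadʒep]

/ɡ/ meets the environment for rule 1 (before a front vowel) → [dʒ].
/r/ — between /e/ and /k/; rule 2 does not apply here → [r].
/k/ — between /r/ and /a/; rule 1 does not apply here → [k].
/k/ (between /a/ and /k/): rule 1 targets it, but not before a front vowel → unchanged [k].
/k/ — between /k/ and /a/; rule 1 does not apply here → [k].
/ɡ/ (between /a/ and /e/): before a front vowel, so rule 1 applies → [dʒ].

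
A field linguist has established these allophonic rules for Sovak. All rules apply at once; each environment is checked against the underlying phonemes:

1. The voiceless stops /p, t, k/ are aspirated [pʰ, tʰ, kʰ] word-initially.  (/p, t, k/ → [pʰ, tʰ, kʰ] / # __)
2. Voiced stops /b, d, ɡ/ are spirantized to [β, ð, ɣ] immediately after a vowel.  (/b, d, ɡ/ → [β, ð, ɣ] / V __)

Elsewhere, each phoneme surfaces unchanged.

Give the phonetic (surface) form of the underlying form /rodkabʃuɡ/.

[roðkaβʃuɣ]

/r/ (word-initial) is unaffected → [r].
/o/ — not in any rule's target class → [o].
/d/ — between /o/ and /k/, immediately after a vowel — surfaces as [ð] (rule 2).
/k/ (between /d/ and /a/) fails the environment for rule 1, so it stays [k].
/a/ stays [a].
/b/ meets the environment for rule 2 (immediately after a vowel) → [β].
/ʃ/ — not in any rule's target class → [ʃ].
/u/ (between /ʃ/ and /ɡ/) is unaffected → [u].
/ɡ/ (word-final) occurs immediately after a vowel → [ɣ] by rule 2.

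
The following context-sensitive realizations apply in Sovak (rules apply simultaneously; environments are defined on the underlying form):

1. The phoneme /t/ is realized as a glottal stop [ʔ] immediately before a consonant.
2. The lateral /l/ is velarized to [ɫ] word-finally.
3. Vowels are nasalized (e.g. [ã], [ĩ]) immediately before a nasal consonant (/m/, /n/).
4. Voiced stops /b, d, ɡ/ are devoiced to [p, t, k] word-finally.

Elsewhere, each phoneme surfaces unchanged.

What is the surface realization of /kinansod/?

[kĩnãnsot]

/k/ stays [k].
Rule 3 applies to /i/ (between /k/ and /n/: before a nasal consonant) → [ĩ].
/n/ (between /i/ and /a/): no rule targets it → [n].
/a/ meets the environment for rule 3 (before a nasal consonant) → [ã].
/n/ — not in any rule's target class → [n].
/s/ (between /n/ and /o/): no rule targets it → [s].
/o/ (between /s/ and /d/) fails the environment for rule 3, so it stays [o].
/d/ meets the environment for rule 4 (word-finally) → [t].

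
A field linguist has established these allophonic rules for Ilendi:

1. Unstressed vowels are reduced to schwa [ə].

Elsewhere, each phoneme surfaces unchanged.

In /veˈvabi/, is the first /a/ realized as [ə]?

No

/a/ (between /v/ and /b/) is in the target of rule 1 but the environment (in an unstressed syllable) is not met → [a].
The actual realization is [a], not [ə].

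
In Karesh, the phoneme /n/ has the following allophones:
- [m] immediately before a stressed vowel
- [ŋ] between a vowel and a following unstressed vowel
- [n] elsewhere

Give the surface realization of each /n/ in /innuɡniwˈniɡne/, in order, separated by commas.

Occurrence 1 (position 2): no conditioning environment matches → elsewhere allophone [n].
Occurrence 2 (position 3): no conditioning environment matches → elsewhere allophone [n].
Occurrence 3 (position 6): no conditioning environment matches → elsewhere allophone [n].
Occurrence 4 (position 9): immediately before a stressed vowel → [m].
Occurrence 5 (position 12): no conditioning environment matches → elsewhere allophone [n].

[n], [n], [n], [m], [n]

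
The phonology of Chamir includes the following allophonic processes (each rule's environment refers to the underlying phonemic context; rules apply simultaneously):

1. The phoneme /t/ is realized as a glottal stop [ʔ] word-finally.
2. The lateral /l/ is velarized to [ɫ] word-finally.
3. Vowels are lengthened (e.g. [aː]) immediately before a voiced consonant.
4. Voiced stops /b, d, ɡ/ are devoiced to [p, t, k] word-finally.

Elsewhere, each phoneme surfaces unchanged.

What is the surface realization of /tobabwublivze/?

/t/ (word-initial) fails the environment for rule 1, so it stays [t].
Rule 3 applies to /o/ (between /t/ and /b/: before a voiced consonant) → [oː].
/b/ (between /o/ and /a/) is in the target of rule 4 but the environment (word-finally) is not met → [b].
/a/ (between /b/ and /b/): before a voiced consonant, so rule 3 applies → [aː].
/b/ (between /a/ and /w/): rule 4 targets it, but not word-finally → unchanged [b].
/w/ stays [w].
Rule 3 applies to /u/ (between /w/ and /b/: before a voiced consonant) → [uː].
/b/ — between /u/ and /l/; rule 4 does not apply here → [b].
/l/ (between /b/ and /i/): rule 2 targets it, but not word-finally → unchanged [l].
/i/ — between /l/ and /v/, before a voiced consonant — surfaces as [iː] (rule 3).
/v/ — not in any rule's target class → [v].
/z/ (between /v/ and /e/) is unaffected → [z].
/e/ (word-final) fails the environment for rule 3, so it stays [e].

[toːbaːbwuːbliːvze]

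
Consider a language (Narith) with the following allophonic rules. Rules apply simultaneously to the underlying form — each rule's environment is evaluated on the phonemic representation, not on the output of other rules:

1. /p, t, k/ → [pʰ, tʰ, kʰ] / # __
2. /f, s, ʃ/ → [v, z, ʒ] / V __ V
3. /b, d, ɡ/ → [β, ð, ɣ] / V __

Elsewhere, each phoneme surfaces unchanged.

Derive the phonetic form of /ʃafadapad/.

/ʃ/ (word-initial) fails the environment for rule 2, so it stays [ʃ].
/a/ stays [a].
/f/ — between /a/ and /a/, between two vowels — surfaces as [v] (rule 2).
/a/ (between /f/ and /d/): no rule targets it → [a].
/d/ (between /a/ and /a/): immediately after a vowel, so rule 3 applies → [ð].
/a/ — not in any rule's target class → [a].
/p/ (between /a/ and /a/): rule 1 targets it, but not word-initially → unchanged [p].
/a/ — not in any rule's target class → [a].
/d/ (word-final): immediately after a vowel, so rule 3 applies → [ð].

[ʃavaðapað]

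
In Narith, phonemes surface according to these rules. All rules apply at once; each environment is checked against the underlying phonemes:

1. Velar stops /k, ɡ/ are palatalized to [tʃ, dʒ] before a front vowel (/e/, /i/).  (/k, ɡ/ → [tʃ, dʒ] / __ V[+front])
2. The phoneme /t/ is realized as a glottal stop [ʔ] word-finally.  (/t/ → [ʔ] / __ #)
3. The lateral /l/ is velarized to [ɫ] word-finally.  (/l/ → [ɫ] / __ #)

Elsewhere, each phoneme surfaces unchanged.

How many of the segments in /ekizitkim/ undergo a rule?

2

Segments that undergo a rule: /k/ → [tʃ] (rule 1); /k/ → [tʃ] (rule 1).
All other segments surface unchanged.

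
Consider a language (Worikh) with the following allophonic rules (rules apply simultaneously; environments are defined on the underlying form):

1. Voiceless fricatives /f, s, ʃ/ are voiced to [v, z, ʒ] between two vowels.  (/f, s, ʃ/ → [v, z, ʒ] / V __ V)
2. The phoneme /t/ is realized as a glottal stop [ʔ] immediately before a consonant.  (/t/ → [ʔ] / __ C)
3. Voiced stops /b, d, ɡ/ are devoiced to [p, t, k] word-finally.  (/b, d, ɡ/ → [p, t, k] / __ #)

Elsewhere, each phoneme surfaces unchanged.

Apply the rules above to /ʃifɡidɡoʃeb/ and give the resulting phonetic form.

/ʃ/ — word-initial; rule 1 does not apply here → [ʃ].
/i/ stays [i].
/f/ (between /i/ and /ɡ/): rule 1 targets it, but not between two vowels → unchanged [f].
/ɡ/ (between /f/ and /i/) fails the environment for rule 3, so it stays [ɡ].
/i/ (between /ɡ/ and /d/) is unaffected → [i].
/d/ — between /i/ and /ɡ/; rule 3 does not apply here → [d].
/ɡ/ (between /d/ and /o/) fails the environment for rule 3, so it stays [ɡ].
/o/ stays [o].
Rule 1 applies to /ʃ/ (between /o/ and /e/: between two vowels) → [ʒ].
/e/ stays [e].
Rule 3 applies to /b/ (word-final: word-finally) → [p].

[ʃifɡidɡoʒep]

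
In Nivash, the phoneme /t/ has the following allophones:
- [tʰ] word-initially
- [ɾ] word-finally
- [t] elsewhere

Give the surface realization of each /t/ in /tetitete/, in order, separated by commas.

Occurrence 1 (position 1): word-initially → [tʰ].
Occurrence 2 (position 3): no conditioning environment matches → elsewhere allophone [t].
Occurrence 3 (position 5): no conditioning environment matches → elsewhere allophone [t].
Occurrence 4 (position 7): no conditioning environment matches → elsewhere allophone [t].

[tʰ], [t], [t], [t]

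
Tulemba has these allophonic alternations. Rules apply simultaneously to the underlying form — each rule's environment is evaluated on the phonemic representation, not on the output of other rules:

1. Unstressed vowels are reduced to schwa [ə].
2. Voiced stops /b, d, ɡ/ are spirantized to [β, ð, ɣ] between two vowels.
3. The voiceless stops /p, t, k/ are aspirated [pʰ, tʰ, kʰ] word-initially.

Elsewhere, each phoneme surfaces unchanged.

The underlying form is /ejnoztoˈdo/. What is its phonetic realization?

Rule 1 applies to /e/ (word-initial: in an unstressed syllable) → [ə].
/j/ stays [j].
/n/ (between /j/ and /o/): no rule targets it → [n].
/o/ (between /n/ and /z/): in an unstressed syllable, so rule 1 applies → [ə].
/z/ — not in any rule's target class → [z].
/t/ (between /z/ and /o/) is in the target of rule 3 but the environment (word-initially) is not met → [t].
/o/ (between /t/ and /d/): in an unstressed syllable, so rule 1 applies → [ə].
Rule 2 applies to /d/ (between /o/ and /o/: between two vowels) → [ð].
/o/ (word-final) is in the target of rule 1 but the environment (in an unstressed syllable) is not met → [o].

[əjnəztəˈðo]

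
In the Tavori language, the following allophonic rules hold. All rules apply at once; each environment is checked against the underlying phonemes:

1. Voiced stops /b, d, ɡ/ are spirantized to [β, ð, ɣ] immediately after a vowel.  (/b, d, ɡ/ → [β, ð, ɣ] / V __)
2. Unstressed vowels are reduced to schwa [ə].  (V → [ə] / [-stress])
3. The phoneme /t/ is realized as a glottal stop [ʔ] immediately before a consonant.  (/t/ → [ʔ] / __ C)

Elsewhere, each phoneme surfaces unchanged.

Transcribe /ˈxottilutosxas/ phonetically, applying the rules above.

/x/ (word-initial): no rule targets it → [x].
/o/ — between /x/ and /t/; rule 2 does not apply here → [o].
/t/ — between /o/ and /t/, immediately before a consonant — surfaces as [ʔ] (rule 3).
/t/ (between /t/ and /i/) fails the environment for rule 3, so it stays [t].
/i/ (between /t/ and /l/): in an unstressed syllable, so rule 2 applies → [ə].
/l/ — not in any rule's target class → [l].
/u/ (between /l/ and /t/) occurs in an unstressed syllable → [ə] by rule 2.
/t/ (between /u/ and /o/) is in the target of rule 3 but the environment (immediately before a consonant) is not met → [t].
Rule 2 applies to /o/ (between /t/ and /s/: in an unstressed syllable) → [ə].
/s/ — not in any rule's target class → [s].
/x/ stays [x].
/a/ (between /x/ and /s/) occurs in an unstressed syllable → [ə] by rule 2.
/s/ — not in any rule's target class → [s].

[ˈxoʔtələtəsxəs]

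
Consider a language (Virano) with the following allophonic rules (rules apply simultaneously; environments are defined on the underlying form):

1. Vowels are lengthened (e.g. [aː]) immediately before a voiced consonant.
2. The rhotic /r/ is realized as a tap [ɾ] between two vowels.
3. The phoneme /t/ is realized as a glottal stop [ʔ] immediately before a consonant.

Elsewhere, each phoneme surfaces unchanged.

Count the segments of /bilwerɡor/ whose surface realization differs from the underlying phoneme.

Segments that undergo a rule: /i/ → [iː] (rule 1); /e/ → [eː] (rule 1); /o/ → [oː] (rule 1).
All other segments surface unchanged.

3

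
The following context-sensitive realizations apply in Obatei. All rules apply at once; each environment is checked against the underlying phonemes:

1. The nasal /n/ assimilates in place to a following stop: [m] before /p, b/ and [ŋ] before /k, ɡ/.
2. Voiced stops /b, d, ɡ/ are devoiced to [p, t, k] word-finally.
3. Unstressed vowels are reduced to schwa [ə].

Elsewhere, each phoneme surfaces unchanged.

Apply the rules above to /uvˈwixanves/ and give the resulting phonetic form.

[əvˈwixənvəs]

/u/ meets the environment for rule 3 (in an unstressed syllable) → [ə].
/v/ (between /u/ and /w/): no rule targets it → [v].
/w/ stays [w].
/i/ — between /w/ and /x/; rule 3 does not apply here → [i].
/x/ (between /i/ and /a/): no rule targets it → [x].
Rule 3 applies to /a/ (between /x/ and /n/: in an unstressed syllable) → [ə].
/n/ — between /a/ and /v/; rule 1 does not apply here → [n].
/v/ (between /n/ and /e/) is unaffected → [v].
/e/ (between /v/ and /s/): in an unstressed syllable, so rule 3 applies → [ə].
/s/ stays [s].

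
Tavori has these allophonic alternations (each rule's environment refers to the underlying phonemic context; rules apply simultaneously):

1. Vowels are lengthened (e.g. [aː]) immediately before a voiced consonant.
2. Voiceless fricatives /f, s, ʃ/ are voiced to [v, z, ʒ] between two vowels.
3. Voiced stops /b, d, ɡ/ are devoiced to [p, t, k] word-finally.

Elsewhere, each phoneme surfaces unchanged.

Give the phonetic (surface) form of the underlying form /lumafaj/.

/l/ (word-initial) is unaffected → [l].
/u/ (between /l/ and /m/) occurs before a voiced consonant → [uː] by rule 1.
/m/ (between /u/ and /a/) is unaffected → [m].
/a/ (between /m/ and /f/) fails the environment for rule 1, so it stays [a].
/f/ (between /a/ and /a/): between two vowels, so rule 2 applies → [v].
/a/ meets the environment for rule 1 (before a voiced consonant) → [aː].
/j/ stays [j].

[luːmavaːj]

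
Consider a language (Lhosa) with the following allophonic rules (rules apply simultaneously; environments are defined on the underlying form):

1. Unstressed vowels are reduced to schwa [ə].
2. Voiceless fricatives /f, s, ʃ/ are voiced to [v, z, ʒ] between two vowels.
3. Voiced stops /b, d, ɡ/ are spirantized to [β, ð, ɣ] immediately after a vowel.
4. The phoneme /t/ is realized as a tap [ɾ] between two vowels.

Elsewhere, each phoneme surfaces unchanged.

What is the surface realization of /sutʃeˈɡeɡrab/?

/s/ (word-initial) fails the environment for rule 2, so it stays [s].
/u/ (between /s/ and /t/): in an unstressed syllable, so rule 1 applies → [ə].
/t/ — between /u/ and /ʃ/; rule 4 does not apply here → [t].
/ʃ/ (between /t/ and /e/) is in the target of rule 2 but the environment (between two vowels) is not met → [ʃ].
/e/ (between /ʃ/ and /ɡ/): in an unstressed syllable, so rule 1 applies → [ə].
/ɡ/ (between /e/ and /e/) occurs immediately after a vowel → [ɣ] by rule 3.
/e/ (between /ɡ/ and /ɡ/): rule 1 targets it, but not in an unstressed syllable → unchanged [e].
/ɡ/ (between /e/ and /r/): immediately after a vowel, so rule 3 applies → [ɣ].
/a/ — between /r/ and /b/, in an unstressed syllable — surfaces as [ə] (rule 1).
/b/ — word-final, immediately after a vowel — surfaces as [β] (rule 3).

[sətʃəˈɣeɣrəβ]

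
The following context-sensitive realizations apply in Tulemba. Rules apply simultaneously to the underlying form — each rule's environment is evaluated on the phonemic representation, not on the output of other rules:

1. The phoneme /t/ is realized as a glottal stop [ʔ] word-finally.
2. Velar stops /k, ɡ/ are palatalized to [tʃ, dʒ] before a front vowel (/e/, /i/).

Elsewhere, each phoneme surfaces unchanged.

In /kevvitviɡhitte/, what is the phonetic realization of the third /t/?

[t]

/t/ (between /t/ and /e/): rule 1 targets it, but not word-finally → unchanged [t].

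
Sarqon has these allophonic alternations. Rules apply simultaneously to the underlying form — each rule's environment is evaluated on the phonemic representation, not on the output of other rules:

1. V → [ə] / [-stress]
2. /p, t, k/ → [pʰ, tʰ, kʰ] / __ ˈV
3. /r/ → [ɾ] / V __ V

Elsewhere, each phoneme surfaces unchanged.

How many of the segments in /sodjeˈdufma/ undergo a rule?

Segments that undergo a rule: /o/ → [ə] (rule 1); /e/ → [ə] (rule 1); /a/ → [ə] (rule 1).
All other segments surface unchanged.

3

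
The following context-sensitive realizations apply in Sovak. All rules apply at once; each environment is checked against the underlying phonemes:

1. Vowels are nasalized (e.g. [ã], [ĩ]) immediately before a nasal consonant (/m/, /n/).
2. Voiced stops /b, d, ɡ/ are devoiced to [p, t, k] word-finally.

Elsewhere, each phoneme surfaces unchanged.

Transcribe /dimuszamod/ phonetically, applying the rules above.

/d/ (word-initial) fails the environment for rule 2, so it stays [d].
/i/ meets the environment for rule 1 (before a nasal consonant) → [ĩ].
/u/ — between /m/ and /s/; rule 1 does not apply here → [u].
Rule 1 applies to /a/ (between /z/ and /m/: before a nasal consonant) → [ã].
/o/ (between /m/ and /d/) fails the environment for rule 1, so it stays [o].
Rule 2 applies to /d/ (word-final: word-finally) → [t].

[dĩmuszãmot]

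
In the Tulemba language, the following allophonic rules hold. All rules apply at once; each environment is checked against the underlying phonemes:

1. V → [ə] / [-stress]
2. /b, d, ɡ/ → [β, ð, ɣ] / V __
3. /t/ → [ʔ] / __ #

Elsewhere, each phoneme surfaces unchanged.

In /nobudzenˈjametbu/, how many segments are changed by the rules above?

7

Segments that undergo a rule: /o/ → [ə] (rule 1); /b/ → [β] (rule 2); /u/ → [ə] (rule 1); /d/ → [ð] (rule 2); /e/ → [ə] (rule 1); /e/ → [ə] (rule 1); /u/ → [ə] (rule 1).
All other segments surface unchanged.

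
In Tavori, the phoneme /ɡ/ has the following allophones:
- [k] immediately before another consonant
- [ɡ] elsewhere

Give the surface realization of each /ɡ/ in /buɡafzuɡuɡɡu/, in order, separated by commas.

Occurrence 1 (position 3): no conditioning environment matches → elsewhere allophone [ɡ].
Occurrence 2 (position 8): no conditioning environment matches → elsewhere allophone [ɡ].
Occurrence 3 (position 10): immediately before another consonant → [k].
Occurrence 4 (position 11): no conditioning environment matches → elsewhere allophone [ɡ].

[ɡ], [ɡ], [k], [ɡ]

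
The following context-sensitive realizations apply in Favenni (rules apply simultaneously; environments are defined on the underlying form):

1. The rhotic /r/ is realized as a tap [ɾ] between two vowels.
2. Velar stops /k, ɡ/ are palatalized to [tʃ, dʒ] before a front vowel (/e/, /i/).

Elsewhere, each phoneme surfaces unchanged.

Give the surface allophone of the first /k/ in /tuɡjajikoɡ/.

/k/ (between /i/ and /o/) is in the target of rule 2 but the environment (before a front vowel) is not met → [k].

[k]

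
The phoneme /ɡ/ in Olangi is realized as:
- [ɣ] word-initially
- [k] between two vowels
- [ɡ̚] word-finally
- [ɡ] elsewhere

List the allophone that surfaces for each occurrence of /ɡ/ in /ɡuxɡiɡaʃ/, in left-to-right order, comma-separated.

Occurrence 1 (position 1): word-initially → [ɣ].
Occurrence 2 (position 4): no conditioning environment matches → elsewhere allophone [ɡ].
Occurrence 3 (position 6): between two vowels → [k].

[ɣ], [ɡ], [k]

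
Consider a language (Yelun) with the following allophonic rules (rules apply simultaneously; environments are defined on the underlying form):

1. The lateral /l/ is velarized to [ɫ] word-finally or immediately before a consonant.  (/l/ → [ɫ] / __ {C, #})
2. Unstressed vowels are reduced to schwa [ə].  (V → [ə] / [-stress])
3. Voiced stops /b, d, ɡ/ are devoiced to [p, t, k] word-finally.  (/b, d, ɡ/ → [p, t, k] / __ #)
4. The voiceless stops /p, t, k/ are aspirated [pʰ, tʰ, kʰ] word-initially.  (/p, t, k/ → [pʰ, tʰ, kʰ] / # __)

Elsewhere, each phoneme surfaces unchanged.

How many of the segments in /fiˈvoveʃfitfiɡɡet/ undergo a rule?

Segments that undergo a rule: /i/ → [ə] (rule 2); /e/ → [ə] (rule 2); /i/ → [ə] (rule 2); /i/ → [ə] (rule 2); /e/ → [ə] (rule 2).
All other segments surface unchanged.

5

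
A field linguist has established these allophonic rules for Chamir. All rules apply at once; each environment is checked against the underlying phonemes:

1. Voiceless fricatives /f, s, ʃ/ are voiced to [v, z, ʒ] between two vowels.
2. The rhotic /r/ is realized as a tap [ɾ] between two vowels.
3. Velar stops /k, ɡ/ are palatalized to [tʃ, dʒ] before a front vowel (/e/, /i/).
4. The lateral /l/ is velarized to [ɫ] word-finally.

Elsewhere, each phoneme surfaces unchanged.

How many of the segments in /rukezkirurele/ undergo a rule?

4

Segments that undergo a rule: /k/ → [tʃ] (rule 3); /k/ → [tʃ] (rule 3); /r/ → [ɾ] (rule 2); /r/ → [ɾ] (rule 2).
All other segments surface unchanged.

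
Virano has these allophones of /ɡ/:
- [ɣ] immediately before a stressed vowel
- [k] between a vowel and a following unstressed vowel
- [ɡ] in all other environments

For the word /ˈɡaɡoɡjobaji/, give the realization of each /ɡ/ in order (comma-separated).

[ɣ], [k], [ɡ]

Occurrence 1 (position 1): immediately before a stressed vowel → [ɣ].
Occurrence 2 (position 3): between a vowel and a following unstressed vowel → [k].
Occurrence 3 (position 5): no conditioning environment matches → elsewhere allophone [ɡ].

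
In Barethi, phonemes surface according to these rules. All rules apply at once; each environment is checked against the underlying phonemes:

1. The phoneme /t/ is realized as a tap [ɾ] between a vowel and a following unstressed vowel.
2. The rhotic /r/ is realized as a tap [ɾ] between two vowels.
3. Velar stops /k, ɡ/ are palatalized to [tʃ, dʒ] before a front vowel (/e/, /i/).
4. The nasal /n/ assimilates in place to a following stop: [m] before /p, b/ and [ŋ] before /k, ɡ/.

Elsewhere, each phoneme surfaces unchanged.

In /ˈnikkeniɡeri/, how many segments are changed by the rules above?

3

Segments that undergo a rule: /k/ → [tʃ] (rule 3); /ɡ/ → [dʒ] (rule 3); /r/ → [ɾ] (rule 2).
All other segments surface unchanged.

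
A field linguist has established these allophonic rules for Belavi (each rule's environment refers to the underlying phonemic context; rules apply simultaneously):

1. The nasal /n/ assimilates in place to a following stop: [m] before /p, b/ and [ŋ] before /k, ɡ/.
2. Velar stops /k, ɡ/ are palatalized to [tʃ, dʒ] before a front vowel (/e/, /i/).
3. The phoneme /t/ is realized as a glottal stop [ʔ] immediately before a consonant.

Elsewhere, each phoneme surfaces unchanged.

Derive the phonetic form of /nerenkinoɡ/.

[nereŋtʃinoɡ]

/n/ (word-initial) is in the target of rule 1 but the environment (before a labial or velar stop) is not met → [n].
/e/ — not in any rule's target class → [e].
/r/ (between /e/ and /e/) is unaffected → [r].
/e/ (between /r/ and /n/) is unaffected → [e].
/n/ (between /e/ and /k/) occurs before a labial or velar stop → [ŋ] by rule 1.
/k/ meets the environment for rule 2 (before a front vowel) → [tʃ].
/i/ — not in any rule's target class → [i].
/n/ — between /i/ and /o/; rule 1 does not apply here → [n].
/o/ — not in any rule's target class → [o].
/ɡ/ (word-final) fails the environment for rule 2, so it stays [ɡ].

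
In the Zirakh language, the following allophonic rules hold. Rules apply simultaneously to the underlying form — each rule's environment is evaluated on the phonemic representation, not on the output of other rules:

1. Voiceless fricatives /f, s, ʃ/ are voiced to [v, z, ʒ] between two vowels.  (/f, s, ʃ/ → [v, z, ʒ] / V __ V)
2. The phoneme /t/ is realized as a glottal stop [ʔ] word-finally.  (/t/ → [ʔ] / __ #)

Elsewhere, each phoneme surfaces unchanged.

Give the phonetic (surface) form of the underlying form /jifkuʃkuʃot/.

[jifkuʃkuʒoʔ]

/j/ — not in any rule's target class → [j].
/i/ — not in any rule's target class → [i].
/f/ — between /i/ and /k/; rule 1 does not apply here → [f].
/k/ (between /f/ and /u/): no rule targets it → [k].
/u/ stays [u].
/ʃ/ (between /u/ and /k/): rule 1 targets it, but not between two vowels → unchanged [ʃ].
/k/ (between /ʃ/ and /u/) is unaffected → [k].
/u/ (between /k/ and /ʃ/) is unaffected → [u].
/ʃ/ meets the environment for rule 1 (between two vowels) → [ʒ].
/o/ — not in any rule's target class → [o].
Rule 2 applies to /t/ (word-final: word-finally) → [ʔ].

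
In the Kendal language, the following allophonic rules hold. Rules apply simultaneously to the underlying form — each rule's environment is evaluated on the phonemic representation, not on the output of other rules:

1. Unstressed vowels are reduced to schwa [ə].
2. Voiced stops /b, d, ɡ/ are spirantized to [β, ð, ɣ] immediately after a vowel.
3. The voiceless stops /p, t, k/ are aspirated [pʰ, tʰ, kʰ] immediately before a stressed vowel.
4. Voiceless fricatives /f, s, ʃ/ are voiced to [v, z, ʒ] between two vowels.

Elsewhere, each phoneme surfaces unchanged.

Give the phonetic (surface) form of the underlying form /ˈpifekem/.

/p/ — word-initial, immediately before a stressed vowel — surfaces as [pʰ] (rule 3).
/i/ (between /p/ and /f/): rule 1 targets it, but not in an unstressed syllable → unchanged [i].
/f/ (between /i/ and /e/): between two vowels, so rule 4 applies → [v].
/e/ meets the environment for rule 1 (in an unstressed syllable) → [ə].
/k/ (between /e/ and /e/) fails the environment for rule 3, so it stays [k].
/e/ (between /k/ and /m/): in an unstressed syllable, so rule 1 applies → [ə].
/m/ (word-final): no rule targets it → [m].

[ˈpʰivəkəm]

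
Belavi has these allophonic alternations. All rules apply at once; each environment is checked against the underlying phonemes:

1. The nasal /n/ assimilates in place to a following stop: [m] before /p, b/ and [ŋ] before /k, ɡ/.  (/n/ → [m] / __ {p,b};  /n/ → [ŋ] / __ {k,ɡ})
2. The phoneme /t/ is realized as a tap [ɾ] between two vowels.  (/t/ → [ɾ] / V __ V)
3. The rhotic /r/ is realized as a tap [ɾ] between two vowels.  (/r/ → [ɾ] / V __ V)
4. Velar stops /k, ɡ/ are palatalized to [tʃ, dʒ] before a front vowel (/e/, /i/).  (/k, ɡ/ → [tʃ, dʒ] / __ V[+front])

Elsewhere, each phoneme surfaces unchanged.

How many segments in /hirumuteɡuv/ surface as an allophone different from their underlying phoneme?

2

Segments that undergo a rule: /r/ → [ɾ] (rule 3); /t/ → [ɾ] (rule 2).
All other segments surface unchanged.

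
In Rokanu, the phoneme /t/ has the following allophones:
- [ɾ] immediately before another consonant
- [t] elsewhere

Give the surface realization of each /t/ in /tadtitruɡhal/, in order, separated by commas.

[t], [t], [ɾ]

Occurrence 1 (position 1): no conditioning environment matches → elsewhere allophone [t].
Occurrence 2 (position 4): no conditioning environment matches → elsewhere allophone [t].
Occurrence 3 (position 6): immediately before another consonant → [ɾ].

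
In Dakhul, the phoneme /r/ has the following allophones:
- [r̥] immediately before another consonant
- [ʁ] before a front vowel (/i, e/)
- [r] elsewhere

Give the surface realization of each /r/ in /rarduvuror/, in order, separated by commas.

Occurrence 1 (position 1): no conditioning environment matches → elsewhere allophone [r].
Occurrence 2 (position 3): immediately before another consonant → [r̥].
Occurrence 3 (position 8): no conditioning environment matches → elsewhere allophone [r].
Occurrence 4 (position 10): no conditioning environment matches → elsewhere allophone [r].

[r], [r̥], [r], [r]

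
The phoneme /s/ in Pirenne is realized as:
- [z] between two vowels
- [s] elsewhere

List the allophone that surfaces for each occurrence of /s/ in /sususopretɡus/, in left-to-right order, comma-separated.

Occurrence 1 (position 1): no conditioning environment matches → elsewhere allophone [s].
Occurrence 2 (position 3): between two vowels → [z].
Occurrence 3 (position 5): between two vowels → [z].
Occurrence 4 (position 13): no conditioning environment matches → elsewhere allophone [s].

[s], [z], [z], [s]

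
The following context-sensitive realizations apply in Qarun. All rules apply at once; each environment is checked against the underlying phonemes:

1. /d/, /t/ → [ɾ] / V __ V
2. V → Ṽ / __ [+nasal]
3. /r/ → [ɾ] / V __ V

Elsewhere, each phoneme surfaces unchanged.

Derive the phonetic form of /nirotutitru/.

[niɾoɾuɾitru]

/n/ (word-initial): no rule targets it → [n].
/i/ — between /n/ and /r/; rule 2 does not apply here → [i].
/r/ (between /i/ and /o/): between two vowels, so rule 3 applies → [ɾ].
/o/ (between /r/ and /t/) is in the target of rule 2 but the environment (before a nasal consonant) is not met → [o].
/t/ — between /o/ and /u/, between two vowels — surfaces as [ɾ] (rule 1).
/u/ (between /t/ and /t/) is in the target of rule 2 but the environment (before a nasal consonant) is not met → [u].
/t/ meets the environment for rule 1 (between two vowels) → [ɾ].
/i/ (between /t/ and /t/) fails the environment for rule 2, so it stays [i].
/t/ — between /i/ and /r/; rule 1 does not apply here → [t].
/r/ (between /t/ and /u/) is in the target of rule 3 but the environment (between two vowels) is not met → [r].
/u/ — word-final; rule 2 does not apply here → [u].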